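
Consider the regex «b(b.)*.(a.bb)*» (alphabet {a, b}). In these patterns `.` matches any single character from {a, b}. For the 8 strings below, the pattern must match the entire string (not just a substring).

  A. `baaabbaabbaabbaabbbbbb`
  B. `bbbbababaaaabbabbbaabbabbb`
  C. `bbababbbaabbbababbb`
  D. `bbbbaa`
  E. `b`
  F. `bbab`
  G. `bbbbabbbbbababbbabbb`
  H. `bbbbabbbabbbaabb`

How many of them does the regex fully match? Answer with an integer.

A → no match
B → match
C → no match
D → match
E → no match
F → match
G → match
H → match
Total matched: 5

5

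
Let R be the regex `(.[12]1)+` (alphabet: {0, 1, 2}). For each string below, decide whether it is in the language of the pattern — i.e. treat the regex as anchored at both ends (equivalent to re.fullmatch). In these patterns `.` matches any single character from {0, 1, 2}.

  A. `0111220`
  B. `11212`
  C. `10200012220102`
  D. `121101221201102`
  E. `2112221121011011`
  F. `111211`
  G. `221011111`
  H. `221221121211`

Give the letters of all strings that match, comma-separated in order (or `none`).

F, G, H

A → no match — must end with `1`
B → no match — must end with `1`
C → no match — must end with `1`
D → no match — must end with `1`
E → no match
F → match
G → match
H → match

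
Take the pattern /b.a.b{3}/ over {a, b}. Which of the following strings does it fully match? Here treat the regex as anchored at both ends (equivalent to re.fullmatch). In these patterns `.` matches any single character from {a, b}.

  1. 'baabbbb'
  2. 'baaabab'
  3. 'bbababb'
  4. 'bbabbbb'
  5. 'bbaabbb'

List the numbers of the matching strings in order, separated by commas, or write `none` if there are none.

1, 4, 5

1 → match
2 → no match
3 → no match
4 → match
5 → match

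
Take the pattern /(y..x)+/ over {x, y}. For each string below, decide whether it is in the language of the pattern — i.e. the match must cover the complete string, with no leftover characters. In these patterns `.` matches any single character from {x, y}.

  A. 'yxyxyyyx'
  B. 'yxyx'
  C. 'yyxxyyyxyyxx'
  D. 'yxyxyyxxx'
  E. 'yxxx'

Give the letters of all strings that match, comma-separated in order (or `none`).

A, B, C, E

A → match
B → match
C → match
D → no match
E → match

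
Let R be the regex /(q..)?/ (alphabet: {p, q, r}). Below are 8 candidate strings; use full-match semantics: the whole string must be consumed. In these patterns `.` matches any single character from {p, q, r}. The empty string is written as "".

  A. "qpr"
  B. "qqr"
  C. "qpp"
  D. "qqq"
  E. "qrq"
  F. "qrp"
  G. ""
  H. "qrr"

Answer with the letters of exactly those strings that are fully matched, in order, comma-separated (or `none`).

A, B, C, D, E, F, G, H

A → match
B → match
C → match
D → match
E → match
F → match
G → match
H → match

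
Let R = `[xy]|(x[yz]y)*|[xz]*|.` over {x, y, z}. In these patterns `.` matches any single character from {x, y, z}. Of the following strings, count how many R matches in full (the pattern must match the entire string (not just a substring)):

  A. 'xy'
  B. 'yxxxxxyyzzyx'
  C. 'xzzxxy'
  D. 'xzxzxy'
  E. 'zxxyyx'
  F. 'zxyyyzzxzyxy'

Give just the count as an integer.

A → no match
B → no match
C → no match
D → no match
E → no match
F → no match
Total matched: 0

0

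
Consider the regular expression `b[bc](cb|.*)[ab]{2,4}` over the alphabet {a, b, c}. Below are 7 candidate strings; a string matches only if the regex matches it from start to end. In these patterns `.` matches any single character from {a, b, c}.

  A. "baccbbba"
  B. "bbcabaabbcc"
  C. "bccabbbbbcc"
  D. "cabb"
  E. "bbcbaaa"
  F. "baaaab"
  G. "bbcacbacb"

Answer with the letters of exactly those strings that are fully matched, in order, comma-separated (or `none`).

A → no match
B → no match
C → no match
D → no match — must start with "b"
E → match
F → no match
G → no match

E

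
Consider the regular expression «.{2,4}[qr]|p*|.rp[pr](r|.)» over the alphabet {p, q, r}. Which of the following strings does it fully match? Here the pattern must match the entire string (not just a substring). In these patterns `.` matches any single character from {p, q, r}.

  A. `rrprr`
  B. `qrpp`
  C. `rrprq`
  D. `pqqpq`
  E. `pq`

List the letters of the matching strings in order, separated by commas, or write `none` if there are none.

A, C, D

A → match
B → no match
C → match
D → match
E → no match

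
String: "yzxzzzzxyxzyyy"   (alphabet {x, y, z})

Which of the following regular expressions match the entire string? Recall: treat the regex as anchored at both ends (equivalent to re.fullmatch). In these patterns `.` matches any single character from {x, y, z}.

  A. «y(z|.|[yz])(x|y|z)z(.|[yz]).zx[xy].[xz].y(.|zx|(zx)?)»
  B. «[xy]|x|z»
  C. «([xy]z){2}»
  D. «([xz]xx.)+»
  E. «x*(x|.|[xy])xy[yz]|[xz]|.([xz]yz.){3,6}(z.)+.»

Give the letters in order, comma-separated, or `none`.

A

A → match
B → no match
C → no match — must end with "z"
D → no match
E → no match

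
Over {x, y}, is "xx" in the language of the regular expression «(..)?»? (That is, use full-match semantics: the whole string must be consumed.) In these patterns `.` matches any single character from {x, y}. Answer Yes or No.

Yes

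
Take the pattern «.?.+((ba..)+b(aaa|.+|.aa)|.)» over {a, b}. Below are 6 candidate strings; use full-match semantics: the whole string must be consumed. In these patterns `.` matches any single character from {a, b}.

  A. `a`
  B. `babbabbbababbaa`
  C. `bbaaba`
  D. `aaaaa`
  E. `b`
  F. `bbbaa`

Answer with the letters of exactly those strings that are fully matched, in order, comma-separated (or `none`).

B, C, D, F

A → no match
B → match
C → match
D → match
E → no match
F → match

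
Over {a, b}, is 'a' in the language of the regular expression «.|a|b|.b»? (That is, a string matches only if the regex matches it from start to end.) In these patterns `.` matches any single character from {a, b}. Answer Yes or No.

Yes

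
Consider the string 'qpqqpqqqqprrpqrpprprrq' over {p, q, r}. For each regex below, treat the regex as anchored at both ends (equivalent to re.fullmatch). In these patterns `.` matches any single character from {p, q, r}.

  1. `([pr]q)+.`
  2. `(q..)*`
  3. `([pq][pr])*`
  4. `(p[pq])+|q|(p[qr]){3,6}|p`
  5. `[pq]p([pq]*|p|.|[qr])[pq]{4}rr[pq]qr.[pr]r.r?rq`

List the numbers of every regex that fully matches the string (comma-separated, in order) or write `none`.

5

1 → no match
2 → no match
3 → no match
4 → no match
5 → match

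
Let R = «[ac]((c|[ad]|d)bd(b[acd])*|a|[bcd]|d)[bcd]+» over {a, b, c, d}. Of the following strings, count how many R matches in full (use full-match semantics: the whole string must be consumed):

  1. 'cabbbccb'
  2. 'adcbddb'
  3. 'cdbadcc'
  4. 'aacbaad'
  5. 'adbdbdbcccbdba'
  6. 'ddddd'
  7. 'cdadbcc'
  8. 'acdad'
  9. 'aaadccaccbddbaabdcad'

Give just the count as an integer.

1. 'cabbbccb' → match
2. 'adcbddb' → match
3. 'cdbadcc' → no match
4. 'aacbaad' → no match
5 → no match
6. 'ddddd' → no match
7. 'cdadbcc' → no match
8. 'acdad' → no match
9 → no match
Total matched: 2

2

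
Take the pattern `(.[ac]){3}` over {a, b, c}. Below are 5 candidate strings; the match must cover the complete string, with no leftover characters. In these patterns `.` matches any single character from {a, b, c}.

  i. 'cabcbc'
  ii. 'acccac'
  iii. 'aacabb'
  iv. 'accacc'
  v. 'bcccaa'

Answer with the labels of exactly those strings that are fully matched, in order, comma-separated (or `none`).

i, ii, iv, v

i → match
ii → match
iii → no match
iv → match
v → match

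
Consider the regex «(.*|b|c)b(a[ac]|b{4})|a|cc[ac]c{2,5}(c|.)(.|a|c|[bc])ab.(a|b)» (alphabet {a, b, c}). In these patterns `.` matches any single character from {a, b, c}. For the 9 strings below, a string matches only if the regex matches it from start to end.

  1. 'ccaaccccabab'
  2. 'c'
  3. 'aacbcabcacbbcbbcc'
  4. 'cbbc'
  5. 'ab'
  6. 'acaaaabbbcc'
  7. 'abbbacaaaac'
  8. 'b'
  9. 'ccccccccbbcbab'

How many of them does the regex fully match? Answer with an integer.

1 → no match
2 → no match
3 → no match
4 → no match
5 → no match
6 → no match
7 → no match
8 → no match
9 → no match
Total matched: 0

0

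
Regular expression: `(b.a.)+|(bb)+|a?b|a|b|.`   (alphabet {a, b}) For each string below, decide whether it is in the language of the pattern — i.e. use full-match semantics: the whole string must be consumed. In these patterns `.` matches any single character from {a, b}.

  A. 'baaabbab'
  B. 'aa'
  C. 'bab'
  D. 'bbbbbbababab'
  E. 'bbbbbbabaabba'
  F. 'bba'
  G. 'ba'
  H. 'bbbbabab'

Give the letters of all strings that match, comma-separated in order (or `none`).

A

A → match
B → no match
C → no match
D → no match
E → no match
F → no match
G → no match
H → no match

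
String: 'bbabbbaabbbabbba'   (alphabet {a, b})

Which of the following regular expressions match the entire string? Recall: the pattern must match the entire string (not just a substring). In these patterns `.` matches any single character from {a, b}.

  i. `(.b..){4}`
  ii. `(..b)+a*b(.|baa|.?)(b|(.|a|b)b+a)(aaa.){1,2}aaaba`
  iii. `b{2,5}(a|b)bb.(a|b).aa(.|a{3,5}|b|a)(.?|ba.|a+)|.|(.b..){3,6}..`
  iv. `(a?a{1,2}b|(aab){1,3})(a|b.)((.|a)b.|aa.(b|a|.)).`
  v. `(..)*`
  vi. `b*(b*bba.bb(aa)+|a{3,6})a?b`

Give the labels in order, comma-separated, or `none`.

i → match
ii → no match — must end with 'aaaba'
iii → no match
iv → no match
v → match
vi → no match — must end with 'b'

i, v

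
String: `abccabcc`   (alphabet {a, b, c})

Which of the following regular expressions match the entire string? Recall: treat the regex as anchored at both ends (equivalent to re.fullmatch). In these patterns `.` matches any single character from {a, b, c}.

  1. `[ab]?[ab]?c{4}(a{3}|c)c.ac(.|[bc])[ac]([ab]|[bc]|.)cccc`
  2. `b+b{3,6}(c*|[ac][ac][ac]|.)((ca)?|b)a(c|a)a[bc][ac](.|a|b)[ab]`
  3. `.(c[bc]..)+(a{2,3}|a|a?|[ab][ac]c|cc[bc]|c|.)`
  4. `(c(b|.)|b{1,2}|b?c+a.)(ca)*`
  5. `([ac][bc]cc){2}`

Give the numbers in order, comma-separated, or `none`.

5

1 → no match — must end with `cccc`
2 → no match — must start with `b`
3 → no match
4 → no match
5 → match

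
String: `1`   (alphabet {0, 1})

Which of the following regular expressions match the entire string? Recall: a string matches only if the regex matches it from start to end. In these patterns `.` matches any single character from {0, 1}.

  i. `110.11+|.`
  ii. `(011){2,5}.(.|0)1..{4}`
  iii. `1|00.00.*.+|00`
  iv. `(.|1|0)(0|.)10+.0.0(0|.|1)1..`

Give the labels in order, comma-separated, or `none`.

i → match
ii → no match — must start with `011`
iii → match
iv → no match

i, iii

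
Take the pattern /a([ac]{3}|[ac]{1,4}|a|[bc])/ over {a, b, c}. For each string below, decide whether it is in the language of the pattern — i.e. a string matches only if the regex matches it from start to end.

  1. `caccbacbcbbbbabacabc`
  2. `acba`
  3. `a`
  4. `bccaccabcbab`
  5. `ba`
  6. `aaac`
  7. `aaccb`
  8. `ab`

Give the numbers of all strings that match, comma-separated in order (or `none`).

6, 8

1 → no match — must start with `a`
2 → no match
3 → no match
4 → no match — must start with `a`
5 → no match — must start with `a`
6 → match
7 → no match
8 → match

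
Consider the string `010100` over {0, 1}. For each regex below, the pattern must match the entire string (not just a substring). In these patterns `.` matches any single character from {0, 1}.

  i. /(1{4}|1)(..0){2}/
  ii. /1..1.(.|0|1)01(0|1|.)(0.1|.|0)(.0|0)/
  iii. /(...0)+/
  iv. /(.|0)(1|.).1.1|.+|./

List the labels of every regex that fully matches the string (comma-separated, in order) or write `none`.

i → no match — must start with `1`
ii → no match — must start with `1`
iii → no match
iv → match

iv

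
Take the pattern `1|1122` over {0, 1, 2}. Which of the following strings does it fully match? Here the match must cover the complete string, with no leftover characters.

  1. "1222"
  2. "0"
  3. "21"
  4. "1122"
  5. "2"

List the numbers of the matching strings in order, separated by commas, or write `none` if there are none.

4

1 → no match
2 → no match
3 → no match
4 → match
5 → no match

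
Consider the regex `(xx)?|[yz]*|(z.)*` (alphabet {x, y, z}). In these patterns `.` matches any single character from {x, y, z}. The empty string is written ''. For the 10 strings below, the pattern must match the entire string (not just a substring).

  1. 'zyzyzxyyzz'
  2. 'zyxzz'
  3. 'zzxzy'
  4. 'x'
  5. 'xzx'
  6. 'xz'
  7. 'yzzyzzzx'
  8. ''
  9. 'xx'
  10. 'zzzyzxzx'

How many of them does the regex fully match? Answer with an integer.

3

1 → no match
2 → no match
3 → no match
4 → no match
5 → no match
6 → no match
7 → no match
8 → match
9 → match
10 → match
Total matched: 3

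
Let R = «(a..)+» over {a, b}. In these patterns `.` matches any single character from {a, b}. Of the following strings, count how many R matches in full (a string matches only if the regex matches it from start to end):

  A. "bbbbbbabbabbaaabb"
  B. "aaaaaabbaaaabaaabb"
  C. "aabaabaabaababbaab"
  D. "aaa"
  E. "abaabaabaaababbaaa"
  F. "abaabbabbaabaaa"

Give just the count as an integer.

4

A → no match — must start with "a"
B → no match
C → match
D → match
E → match
F → match
Total matched: 4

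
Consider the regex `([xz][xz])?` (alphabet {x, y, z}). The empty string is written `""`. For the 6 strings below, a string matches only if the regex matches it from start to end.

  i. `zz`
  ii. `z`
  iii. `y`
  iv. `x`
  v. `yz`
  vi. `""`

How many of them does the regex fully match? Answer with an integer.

i → match
ii → no match
iii → no match
iv → no match
v → no match
vi → match
Total matched: 2

2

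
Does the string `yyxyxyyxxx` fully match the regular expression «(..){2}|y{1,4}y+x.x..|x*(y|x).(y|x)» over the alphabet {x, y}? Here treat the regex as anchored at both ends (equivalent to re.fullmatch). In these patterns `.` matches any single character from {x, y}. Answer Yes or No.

No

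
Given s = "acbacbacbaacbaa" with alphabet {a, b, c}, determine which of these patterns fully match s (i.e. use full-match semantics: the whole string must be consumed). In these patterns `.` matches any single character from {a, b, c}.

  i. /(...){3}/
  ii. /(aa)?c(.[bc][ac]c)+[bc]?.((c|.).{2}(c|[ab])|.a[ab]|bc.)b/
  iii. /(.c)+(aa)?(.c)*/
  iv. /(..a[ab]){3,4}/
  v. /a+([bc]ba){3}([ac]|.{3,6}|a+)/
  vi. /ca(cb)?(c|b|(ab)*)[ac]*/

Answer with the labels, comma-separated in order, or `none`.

v

i → no match
ii → no match — must end with "b"
iii → no match
iv → no match
v → match
vi → no match — must start with "ca"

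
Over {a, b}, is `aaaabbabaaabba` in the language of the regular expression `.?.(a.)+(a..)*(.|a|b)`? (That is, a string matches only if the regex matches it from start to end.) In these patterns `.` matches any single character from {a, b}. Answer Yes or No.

No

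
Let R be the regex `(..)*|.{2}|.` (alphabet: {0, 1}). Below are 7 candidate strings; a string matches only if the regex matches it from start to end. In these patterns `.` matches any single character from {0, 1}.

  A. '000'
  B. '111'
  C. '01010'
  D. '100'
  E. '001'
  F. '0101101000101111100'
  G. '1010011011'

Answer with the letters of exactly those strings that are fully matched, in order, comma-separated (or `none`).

G

A → no match
B → no match
C → no match
D → no match
E → no match
F → no match
G → match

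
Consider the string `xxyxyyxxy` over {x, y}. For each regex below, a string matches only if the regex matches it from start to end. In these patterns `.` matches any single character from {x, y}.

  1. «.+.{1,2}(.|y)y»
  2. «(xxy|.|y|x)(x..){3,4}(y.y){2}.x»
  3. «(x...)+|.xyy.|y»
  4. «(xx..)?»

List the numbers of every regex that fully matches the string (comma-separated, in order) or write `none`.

1

1 → match
2 → no match — must end with `x`
3 → no match
4 → no match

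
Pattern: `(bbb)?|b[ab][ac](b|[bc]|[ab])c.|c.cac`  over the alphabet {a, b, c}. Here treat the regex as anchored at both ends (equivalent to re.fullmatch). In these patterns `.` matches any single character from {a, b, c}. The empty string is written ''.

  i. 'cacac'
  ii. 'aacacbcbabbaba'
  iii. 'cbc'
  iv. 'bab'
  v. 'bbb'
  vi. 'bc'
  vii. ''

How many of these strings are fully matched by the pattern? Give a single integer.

i → match
ii → no match
iii → no match
iv → no match
v → match
vi → no match
vii → match
Total matched: 3

3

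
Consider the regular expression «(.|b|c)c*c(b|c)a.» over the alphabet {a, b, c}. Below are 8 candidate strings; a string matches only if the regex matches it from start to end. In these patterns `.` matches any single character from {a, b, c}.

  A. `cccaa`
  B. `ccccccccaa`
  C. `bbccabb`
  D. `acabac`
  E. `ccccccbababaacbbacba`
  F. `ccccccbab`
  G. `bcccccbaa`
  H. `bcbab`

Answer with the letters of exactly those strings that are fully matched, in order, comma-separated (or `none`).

A → match
B → match
C → no match
D → no match
E → no match
F → match
G → match
H → match

A, B, F, G, H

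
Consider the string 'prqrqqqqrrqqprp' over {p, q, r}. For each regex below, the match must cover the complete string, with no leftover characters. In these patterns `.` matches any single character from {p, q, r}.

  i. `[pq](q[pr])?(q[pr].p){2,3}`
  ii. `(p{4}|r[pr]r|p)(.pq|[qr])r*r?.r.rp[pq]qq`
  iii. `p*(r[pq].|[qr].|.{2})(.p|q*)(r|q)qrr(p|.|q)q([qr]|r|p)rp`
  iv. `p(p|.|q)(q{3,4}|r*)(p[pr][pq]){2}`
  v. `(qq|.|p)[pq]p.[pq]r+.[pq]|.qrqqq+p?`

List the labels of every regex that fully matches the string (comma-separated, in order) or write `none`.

i → no match
ii → no match — must end with 'qq'
iii → match
iv → no match
v → no match

iii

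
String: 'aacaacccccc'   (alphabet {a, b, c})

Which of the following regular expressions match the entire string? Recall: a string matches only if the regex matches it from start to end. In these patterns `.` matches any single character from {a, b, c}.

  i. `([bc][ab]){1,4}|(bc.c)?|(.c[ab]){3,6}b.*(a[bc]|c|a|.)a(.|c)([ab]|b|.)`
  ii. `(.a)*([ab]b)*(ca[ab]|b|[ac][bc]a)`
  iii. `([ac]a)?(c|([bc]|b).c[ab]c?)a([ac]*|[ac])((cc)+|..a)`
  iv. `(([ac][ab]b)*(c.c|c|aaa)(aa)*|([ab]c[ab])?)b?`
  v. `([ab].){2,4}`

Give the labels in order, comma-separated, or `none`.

i → no match
ii → no match
iii → match
iv → no match
v → no match

iii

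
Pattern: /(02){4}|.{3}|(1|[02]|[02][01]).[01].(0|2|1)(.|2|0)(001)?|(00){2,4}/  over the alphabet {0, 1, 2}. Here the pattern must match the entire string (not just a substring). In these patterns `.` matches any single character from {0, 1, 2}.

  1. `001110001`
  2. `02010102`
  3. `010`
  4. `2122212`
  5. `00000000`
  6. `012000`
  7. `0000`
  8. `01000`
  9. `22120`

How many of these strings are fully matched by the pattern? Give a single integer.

4

1. `001110001` → match
2. `02010102` → no match
3. `010` → match
4. `2122212` → no match
5. `00000000` → match
6. `012000` → no match
7. `0000` → match
8. `01000` → no match
9. `22120` → no match
Total matched: 4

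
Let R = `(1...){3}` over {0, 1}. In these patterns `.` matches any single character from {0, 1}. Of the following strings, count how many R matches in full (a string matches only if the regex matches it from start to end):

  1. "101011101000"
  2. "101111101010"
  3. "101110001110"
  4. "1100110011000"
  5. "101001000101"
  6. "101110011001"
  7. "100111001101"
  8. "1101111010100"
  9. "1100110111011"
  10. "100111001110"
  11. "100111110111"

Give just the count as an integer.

6

1. "101011101000" → match
2. "101111101010" → match
3. "101110001110" → match
4 → no match
5. "101001000101" → no match
6. "101110011001" → match
7. "100111001101" → match
8 → no match
9 → no match
10. "100111001110" → match
11. "100111110111" → no match
Total matched: 6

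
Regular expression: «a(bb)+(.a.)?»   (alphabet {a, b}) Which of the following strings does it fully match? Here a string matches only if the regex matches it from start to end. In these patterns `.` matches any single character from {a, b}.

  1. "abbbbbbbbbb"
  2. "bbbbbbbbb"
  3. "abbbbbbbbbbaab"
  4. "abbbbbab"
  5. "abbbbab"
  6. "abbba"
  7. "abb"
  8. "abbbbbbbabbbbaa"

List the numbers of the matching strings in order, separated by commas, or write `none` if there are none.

1 → match
2 → no match — must start with "abb"
3 → match
4 → match
5 → no match
6 → no match
7 → match
8 → no match

1, 3, 4, 7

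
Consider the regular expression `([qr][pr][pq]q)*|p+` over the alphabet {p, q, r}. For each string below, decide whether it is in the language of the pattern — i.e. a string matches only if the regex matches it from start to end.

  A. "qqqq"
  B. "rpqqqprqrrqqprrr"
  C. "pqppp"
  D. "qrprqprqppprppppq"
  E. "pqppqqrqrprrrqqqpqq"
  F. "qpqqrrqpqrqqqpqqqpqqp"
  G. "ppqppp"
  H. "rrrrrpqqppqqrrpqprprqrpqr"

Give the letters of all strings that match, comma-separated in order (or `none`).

none

A → no match
B → no match
C → no match
D → no match
E → no match
F → no match
G → no match
H → no match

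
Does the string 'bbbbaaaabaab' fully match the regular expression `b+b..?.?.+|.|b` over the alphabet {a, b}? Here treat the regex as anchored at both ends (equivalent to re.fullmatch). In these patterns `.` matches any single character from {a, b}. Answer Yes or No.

Yes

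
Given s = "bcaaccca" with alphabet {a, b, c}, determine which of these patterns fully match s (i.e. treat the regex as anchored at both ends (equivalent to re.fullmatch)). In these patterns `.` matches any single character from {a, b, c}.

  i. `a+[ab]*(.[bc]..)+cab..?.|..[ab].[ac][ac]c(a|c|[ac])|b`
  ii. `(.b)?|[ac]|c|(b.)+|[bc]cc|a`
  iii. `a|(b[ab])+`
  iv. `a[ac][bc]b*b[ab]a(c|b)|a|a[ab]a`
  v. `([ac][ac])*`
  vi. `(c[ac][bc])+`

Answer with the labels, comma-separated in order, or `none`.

i → match
ii → no match
iii → no match
iv → no match — must start with "a"
v → no match
vi → no match — must start with "c"

i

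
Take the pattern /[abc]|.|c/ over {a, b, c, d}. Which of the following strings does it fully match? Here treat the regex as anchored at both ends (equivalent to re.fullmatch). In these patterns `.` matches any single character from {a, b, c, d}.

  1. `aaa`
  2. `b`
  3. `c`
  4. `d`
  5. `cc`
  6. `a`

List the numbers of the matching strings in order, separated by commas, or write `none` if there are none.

1. `aaa` → no match
2. `b` → match
3. `c` → match
4. `d` → match
5. `cc` → no match
6. `a` → match

2, 3, 4, 6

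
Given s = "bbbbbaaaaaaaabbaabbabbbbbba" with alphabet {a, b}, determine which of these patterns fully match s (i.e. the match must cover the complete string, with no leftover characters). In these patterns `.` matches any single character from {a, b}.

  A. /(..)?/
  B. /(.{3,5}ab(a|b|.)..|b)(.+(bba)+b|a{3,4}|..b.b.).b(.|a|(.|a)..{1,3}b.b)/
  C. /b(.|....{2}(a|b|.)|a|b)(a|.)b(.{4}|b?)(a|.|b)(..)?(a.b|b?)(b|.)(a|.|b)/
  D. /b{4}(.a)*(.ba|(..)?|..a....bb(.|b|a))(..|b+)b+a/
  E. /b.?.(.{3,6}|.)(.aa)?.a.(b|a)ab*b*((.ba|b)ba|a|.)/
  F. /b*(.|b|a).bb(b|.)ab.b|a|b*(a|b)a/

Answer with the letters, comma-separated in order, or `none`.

A → no match
B → no match
C → no match
D → match
E → no match
F → no match

D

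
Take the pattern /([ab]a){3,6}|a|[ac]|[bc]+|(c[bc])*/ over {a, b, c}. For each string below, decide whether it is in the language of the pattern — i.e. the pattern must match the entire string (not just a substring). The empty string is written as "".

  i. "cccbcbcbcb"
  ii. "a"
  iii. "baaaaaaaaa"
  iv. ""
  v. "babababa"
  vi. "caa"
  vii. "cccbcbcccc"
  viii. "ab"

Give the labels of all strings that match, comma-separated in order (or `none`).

i → match
ii → match
iii → match
iv → match
v → match
vi → no match
vii → match
viii → no match

i, ii, iii, iv, v, vii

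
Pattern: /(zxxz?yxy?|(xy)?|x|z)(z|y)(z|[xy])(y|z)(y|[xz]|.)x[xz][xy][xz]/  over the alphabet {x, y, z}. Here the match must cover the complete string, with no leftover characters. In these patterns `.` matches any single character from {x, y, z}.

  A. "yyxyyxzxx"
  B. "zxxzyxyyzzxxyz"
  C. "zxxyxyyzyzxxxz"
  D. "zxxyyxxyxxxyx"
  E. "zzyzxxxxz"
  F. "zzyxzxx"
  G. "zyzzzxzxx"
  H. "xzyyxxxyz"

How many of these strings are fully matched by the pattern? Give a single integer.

A → no match
B → match
C → match
D → no match
E → match
F → no match
G → match
H → match
Total matched: 5

5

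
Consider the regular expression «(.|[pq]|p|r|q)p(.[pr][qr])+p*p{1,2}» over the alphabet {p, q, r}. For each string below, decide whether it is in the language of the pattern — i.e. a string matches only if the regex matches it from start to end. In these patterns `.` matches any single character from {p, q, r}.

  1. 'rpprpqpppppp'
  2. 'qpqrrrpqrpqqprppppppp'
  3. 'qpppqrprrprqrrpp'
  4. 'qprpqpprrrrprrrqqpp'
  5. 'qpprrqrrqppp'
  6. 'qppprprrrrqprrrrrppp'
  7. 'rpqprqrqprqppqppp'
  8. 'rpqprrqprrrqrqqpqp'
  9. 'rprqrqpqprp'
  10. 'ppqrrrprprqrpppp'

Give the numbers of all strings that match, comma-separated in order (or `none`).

2, 3, 6, 7

1 → no match
2 → match
3 → match
4 → no match
5 → no match
6 → match
7 → match
8 → no match
9 → no match
10 → no match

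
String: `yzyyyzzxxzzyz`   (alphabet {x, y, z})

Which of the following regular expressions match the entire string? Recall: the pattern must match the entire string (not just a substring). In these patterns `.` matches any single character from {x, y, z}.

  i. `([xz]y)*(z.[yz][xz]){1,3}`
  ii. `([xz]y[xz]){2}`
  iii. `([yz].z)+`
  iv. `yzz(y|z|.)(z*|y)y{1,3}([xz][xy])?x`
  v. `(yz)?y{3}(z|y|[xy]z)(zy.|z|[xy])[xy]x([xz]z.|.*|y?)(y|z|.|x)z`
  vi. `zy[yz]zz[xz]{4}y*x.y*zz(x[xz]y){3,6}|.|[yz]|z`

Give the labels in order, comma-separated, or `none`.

i → no match
ii → no match
iii → no match
iv → no match — must start with `yzz`
v → match
vi → no match

v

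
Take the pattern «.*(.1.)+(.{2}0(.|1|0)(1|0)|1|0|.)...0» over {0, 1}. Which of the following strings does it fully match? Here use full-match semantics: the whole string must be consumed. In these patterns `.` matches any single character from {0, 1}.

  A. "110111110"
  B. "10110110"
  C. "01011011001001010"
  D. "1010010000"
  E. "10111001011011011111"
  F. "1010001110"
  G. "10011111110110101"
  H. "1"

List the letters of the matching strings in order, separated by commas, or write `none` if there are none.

A → no match
B → no match
C → match
D → no match
E → no match — must end with "0"
F → no match
G → no match — must end with "0"
H → no match — must end with "0"

C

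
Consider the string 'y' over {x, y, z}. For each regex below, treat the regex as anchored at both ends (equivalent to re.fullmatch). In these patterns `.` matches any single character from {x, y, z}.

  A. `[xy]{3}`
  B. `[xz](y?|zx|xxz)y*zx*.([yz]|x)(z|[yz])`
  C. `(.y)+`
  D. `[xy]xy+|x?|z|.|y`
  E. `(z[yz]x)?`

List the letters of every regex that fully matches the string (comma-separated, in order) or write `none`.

D

A → no match
B → no match
C → no match
D → match
E → no match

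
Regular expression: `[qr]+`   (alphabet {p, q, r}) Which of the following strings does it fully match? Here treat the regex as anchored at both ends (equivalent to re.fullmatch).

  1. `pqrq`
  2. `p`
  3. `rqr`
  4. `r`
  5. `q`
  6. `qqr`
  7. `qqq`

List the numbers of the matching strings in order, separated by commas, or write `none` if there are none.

1. `pqrq` → no match
2. `p` → no match
3. `rqr` → match
4. `r` → match
5. `q` → match
6. `qqr` → match
7. `qqq` → match

3, 4, 5, 6, 7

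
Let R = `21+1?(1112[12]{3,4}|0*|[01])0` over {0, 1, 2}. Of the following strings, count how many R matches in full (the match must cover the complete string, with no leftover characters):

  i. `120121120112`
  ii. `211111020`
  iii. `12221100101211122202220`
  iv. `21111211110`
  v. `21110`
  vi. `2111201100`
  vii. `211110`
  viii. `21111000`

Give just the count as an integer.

i → no match — must start with `21`
ii → no match
iii → no match — must start with `21`
iv → match
v → match
vi → no match
vii → match
viii → match
Total matched: 4

4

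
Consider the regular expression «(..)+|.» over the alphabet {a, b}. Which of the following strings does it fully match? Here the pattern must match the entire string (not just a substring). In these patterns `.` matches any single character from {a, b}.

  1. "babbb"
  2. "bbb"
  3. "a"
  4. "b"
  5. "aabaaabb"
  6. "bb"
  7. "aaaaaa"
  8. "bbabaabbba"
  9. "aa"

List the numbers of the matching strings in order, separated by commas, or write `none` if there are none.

1 → no match
2 → no match
3 → match
4 → match
5 → match
6 → match
7 → match
8 → match
9 → match

3, 4, 5, 6, 7, 8, 9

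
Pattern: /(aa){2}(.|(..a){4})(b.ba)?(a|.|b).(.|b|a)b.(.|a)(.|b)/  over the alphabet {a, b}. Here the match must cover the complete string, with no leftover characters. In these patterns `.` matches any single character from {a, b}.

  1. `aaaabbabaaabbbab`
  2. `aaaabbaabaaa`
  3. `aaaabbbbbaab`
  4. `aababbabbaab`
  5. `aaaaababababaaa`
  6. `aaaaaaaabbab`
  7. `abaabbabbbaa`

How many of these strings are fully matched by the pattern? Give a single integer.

4

1 → match
2 → match
3 → match
4 → no match
5 → no match
6 → match
7 → no match — must start with `aa`
Total matched: 4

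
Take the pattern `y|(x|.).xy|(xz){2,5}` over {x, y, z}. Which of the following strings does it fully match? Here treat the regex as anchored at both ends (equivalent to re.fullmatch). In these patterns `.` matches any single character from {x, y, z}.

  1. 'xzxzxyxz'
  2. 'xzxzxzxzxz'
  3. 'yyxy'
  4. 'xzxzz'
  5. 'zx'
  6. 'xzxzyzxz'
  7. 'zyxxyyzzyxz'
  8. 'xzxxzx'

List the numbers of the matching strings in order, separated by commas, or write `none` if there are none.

1 → no match
2 → match
3 → match
4 → no match
5 → no match
6 → no match
7 → no match
8 → no match

2, 3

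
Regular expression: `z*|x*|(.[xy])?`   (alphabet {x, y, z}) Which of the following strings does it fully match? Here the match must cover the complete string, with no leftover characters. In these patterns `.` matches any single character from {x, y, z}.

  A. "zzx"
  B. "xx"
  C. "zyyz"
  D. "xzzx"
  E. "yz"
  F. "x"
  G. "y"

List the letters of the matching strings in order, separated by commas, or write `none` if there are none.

B, F

A → no match
B → match
C → no match
D → no match
E → no match
F → match
G → no match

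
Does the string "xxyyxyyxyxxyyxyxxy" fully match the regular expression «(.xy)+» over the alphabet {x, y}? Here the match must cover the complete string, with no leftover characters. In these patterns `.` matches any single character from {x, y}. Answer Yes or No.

Yes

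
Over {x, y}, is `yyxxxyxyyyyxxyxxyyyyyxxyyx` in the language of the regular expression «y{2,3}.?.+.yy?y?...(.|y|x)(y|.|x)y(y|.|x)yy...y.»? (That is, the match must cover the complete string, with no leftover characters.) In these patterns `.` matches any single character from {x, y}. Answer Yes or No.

No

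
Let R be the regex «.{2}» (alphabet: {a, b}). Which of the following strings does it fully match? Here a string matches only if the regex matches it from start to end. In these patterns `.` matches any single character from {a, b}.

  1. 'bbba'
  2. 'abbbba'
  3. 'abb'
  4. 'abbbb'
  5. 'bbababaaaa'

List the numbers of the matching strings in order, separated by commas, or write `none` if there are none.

1 → no match
2 → no match
3 → no match
4 → no match
5 → no match

none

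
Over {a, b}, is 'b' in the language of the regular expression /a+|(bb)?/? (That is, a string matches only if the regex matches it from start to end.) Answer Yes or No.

No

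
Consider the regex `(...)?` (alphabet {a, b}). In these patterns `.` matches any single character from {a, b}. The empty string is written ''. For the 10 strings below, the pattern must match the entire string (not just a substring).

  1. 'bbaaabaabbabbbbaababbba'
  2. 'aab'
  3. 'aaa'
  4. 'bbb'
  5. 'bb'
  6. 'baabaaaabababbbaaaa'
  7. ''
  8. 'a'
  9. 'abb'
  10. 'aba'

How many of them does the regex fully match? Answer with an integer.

1 → no match
2 → match
3 → match
4 → match
5 → no match
6 → no match
7 → match
8 → no match
9 → match
10 → match
Total matched: 6

6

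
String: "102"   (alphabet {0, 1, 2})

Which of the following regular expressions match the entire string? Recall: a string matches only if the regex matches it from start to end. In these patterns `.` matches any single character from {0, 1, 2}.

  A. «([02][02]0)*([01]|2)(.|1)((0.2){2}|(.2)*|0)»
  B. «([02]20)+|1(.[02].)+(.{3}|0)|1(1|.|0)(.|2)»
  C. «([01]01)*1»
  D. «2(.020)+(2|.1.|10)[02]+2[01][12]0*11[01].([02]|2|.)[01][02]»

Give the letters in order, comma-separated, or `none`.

A → no match
B → match
C → no match — must end with "1"
D → no match — must start with "2"

B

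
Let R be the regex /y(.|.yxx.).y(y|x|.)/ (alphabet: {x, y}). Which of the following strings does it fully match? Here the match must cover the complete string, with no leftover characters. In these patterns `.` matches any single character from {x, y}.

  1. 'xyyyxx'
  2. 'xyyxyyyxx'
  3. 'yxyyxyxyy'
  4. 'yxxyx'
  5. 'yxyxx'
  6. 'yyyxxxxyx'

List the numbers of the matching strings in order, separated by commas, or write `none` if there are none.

1 → no match — must start with 'y'
2 → no match — must start with 'y'
3 → no match
4 → match
5 → no match
6 → match

4, 6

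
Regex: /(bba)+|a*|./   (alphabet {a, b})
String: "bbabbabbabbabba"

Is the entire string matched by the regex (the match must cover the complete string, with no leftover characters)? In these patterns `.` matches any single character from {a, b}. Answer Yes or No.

Yes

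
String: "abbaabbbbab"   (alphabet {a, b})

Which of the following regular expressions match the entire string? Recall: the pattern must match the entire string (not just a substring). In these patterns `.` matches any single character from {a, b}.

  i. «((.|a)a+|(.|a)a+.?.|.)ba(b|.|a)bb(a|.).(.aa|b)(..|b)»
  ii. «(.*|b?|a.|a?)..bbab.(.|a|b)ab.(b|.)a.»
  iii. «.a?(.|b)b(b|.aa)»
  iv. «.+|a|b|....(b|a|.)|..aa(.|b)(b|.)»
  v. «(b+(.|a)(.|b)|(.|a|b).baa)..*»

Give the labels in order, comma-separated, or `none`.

i → no match
ii → no match
iii → no match
iv → match
v → match

iv, v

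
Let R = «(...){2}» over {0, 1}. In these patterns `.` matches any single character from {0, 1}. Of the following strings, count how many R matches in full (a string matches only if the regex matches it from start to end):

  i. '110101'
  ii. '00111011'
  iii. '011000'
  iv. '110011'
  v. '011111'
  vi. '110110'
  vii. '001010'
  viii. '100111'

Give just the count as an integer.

i. '110101' → match
ii. '00111011' → no match
iii. '011000' → match
iv. '110011' → match
v. '011111' → match
vi. '110110' → match
vii. '001010' → match
viii. '100111' → match
Total matched: 7

7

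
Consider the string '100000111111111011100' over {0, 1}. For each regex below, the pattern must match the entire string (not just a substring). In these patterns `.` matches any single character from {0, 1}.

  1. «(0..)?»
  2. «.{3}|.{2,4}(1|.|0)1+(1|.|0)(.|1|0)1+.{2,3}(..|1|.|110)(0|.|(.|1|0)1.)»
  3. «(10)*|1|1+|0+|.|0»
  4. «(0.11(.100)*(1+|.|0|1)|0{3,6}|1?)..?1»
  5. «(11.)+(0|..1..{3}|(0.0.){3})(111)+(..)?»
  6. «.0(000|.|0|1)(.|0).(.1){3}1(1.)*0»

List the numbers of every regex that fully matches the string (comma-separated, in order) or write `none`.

1 → no match
2 → no match
3 → no match
4 → no match — must end with '1'
5 → no match — must start with '11'
6 → match

6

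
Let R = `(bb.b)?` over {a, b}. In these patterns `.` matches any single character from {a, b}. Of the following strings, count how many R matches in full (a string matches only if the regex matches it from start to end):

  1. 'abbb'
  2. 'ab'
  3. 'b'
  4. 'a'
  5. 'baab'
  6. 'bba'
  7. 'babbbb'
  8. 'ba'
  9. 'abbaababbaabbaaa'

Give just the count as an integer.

0

1 → no match
2 → no match
3 → no match
4 → no match
5 → no match
6 → no match
7 → no match
8 → no match
9 → no match
Total matched: 0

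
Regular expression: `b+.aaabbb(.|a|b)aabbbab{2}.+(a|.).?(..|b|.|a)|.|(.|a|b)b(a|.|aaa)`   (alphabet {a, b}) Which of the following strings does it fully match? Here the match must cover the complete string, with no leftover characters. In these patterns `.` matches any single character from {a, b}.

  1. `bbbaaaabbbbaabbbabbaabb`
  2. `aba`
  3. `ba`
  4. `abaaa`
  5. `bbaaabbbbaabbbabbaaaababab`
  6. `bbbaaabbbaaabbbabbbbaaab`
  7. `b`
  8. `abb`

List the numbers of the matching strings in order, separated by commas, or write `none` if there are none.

1 → match
2 → match
3 → no match
4 → match
5 → match
6 → match
7 → match
8 → match

1, 2, 4, 5, 6, 7, 8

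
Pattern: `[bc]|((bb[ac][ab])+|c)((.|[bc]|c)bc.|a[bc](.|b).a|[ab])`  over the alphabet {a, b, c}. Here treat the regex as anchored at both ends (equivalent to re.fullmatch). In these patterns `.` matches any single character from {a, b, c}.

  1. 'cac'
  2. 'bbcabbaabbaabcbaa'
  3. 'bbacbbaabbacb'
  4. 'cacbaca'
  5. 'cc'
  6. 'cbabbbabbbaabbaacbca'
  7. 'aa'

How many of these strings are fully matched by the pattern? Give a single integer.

0

1. 'cac' → no match
2 → no match
3 → no match
4. 'cacbaca' → no match
5. 'cc' → no match
6 → no match
7. 'aa' → no match
Total matched: 0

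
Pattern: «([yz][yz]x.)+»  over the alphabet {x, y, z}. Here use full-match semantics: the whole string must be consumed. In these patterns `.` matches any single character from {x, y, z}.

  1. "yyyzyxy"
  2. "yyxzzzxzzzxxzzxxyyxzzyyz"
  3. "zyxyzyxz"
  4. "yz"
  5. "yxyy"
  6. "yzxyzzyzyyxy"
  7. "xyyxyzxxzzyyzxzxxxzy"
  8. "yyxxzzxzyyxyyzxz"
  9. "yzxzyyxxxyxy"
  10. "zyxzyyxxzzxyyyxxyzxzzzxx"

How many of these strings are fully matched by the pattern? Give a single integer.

3

1. "yyyzyxy" → no match
2 → no match
3. "zyxyzyxz" → match
4. "yz" → no match
5. "yxyy" → no match
6. "yzxyzzyzyyxy" → no match
7 → no match
8 → match
9. "yzxzyyxxxyxy" → no match
10 → match
Total matched: 3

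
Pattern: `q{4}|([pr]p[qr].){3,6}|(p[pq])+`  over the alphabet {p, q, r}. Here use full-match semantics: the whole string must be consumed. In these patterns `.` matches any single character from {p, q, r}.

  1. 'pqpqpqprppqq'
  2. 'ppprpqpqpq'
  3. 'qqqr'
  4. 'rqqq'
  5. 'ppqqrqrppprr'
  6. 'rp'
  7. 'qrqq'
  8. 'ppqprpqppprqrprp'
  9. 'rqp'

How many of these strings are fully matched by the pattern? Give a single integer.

1

1 → no match
2 → no match
3 → no match
4 → no match
5 → no match
6 → no match
7 → no match
8 → match
9 → no match
Total matched: 1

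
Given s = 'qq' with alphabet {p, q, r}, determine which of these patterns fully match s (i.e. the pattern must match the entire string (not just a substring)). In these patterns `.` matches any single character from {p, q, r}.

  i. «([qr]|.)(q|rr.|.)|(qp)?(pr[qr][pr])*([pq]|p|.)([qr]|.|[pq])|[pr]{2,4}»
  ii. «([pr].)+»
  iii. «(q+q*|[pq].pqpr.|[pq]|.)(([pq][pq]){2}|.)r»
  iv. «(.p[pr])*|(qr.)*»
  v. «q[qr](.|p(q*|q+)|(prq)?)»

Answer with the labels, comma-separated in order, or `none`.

i, v

i → match
ii → no match
iii → no match — must end with 'r'
iv → no match
v → match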